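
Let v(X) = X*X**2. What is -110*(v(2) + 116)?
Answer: -13640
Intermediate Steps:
v(X) = X**3
-110*(v(2) + 116) = -110*(2**3 + 116) = -110*(8 + 116) = -110*124 = -13640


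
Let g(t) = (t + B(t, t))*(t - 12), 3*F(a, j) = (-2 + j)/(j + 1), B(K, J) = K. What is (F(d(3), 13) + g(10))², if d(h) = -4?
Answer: 2785561/1764 ≈ 1579.1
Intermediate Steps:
F(a, j) = (-2 + j)/(3*(1 + j)) (F(a, j) = ((-2 + j)/(j + 1))/3 = ((-2 + j)/(1 + j))/3 = (-2 + j)/(3*(1 + j)))
g(t) = 2*t*(-12 + t) (g(t) = (t + t)*(t - 12) = (2*t)*(-12 + t) = 2*t*(-12 + t))
(F(d(3), 13) + g(10))² = ((-2 + 13)/(3*(1 + 13)) + 2*10*(-12 + 10))² = ((⅓)*11/14 + 2*10*(-2))² = ((⅓)*(1/14)*11 - 40)² = (11/42 - 40)² = (-1669/42)² = 2785561/1764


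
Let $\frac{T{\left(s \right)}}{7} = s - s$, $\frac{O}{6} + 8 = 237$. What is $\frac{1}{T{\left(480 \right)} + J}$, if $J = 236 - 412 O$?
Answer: $- \frac{1}{565852} \approx -1.7672 \cdot 10^{-6}$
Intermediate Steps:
$O = 1374$ ($O = -48 + 6 \cdot 237 = -48 + 1422 = 1374$)
$J = -565852$ ($J = 236 - 566088 = -565852$)
$T{\left(s \right)} = 0$ ($T{\left(s \right)} = 7 \left(s - s\right) = 7 \cdot 0 = 0$)
$\frac{1}{T{\left(480 \right)} + J} = \frac{1}{0 - 565852} = \frac{1}{-565852} = - \frac{1}{565852}$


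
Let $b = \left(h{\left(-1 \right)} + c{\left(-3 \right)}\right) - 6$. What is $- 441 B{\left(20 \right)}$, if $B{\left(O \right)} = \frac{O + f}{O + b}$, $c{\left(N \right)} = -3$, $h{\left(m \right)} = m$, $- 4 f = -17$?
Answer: $- \frac{42777}{40} \approx -1069.4$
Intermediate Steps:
$f = \frac{17}{4}$ ($f = \left(- \frac{1}{4}\right) \left(-17\right) = \frac{17}{4} \approx 4.25$)
$b = -10$ ($b = \left(-1 - 3\right) - 6 = -4 - 6 = -10$)
$B{\left(O \right)} = \frac{\frac{17}{4} + O}{-10 + O}$ ($B{\left(O \right)} = \frac{O + \frac{17}{4}}{O - 10} = \frac{\frac{17}{4} + O}{-10 + O}$)
$- 441 B{\left(20 \right)} = - 441 \frac{\frac{17}{4} + 20}{-10 + 20} = - 441 \cdot \frac{1}{10} \cdot \frac{97}{4} = \left(-441\right) \frac{97}{40} = - \frac{42777}{40}$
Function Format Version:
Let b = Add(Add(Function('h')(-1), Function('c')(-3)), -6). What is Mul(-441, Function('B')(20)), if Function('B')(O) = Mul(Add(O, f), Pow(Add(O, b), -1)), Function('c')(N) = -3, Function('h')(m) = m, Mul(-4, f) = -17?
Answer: Rational(-42777, 40) ≈ -1069.4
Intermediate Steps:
f = Rational(17, 4) (f = Mul(Rational(-1, 4), -17) = Rational(17, 4) ≈ 4.2500)
b = -10 (b = Add(Add(-1, -3), -6) = Add(-4, -6) = -10)
Function('B')(O) = Mul(Pow(Add(-10, O), -1), Add(Rational(17, 4), O)) (Function('B')(O) = Mul(Add(O, Rational(17, 4)), Pow(Add(O, -10), -1)) = Mul(Add(Rational(17, 4), O), Pow(Add(-10, O), -1)) = Mul(Pow(Add(-10, O), -1), Add(Rational(17, 4), O)))
Mul(-441, Function('B')(20)) = Mul(-441, Mul(Pow(Add(-10, 20), -1), Add(Rational(17, 4), 20))) = Mul(-441, Mul(Pow(10, -1), Rational(97, 4))) = Mul(-441, Mul(Rational(1, 10), Rational(97, 4))) = Mul(-441, Rational(97, 40)) = Rational(-42777, 40)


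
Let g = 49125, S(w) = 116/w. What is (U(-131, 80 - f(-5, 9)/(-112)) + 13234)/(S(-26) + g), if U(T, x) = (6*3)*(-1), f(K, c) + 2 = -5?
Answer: 171808/638567 ≈ 0.26905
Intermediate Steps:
f(K, c) = -7 (f(K, c) = -2 - 5 = -7)
U(T, x) = -18 (U(T, x) = 18*(-1) = -18)
(U(-131, 80 - f(-5, 9)/(-112)) + 13234)/(S(-26) + g) = (-18 + 13234)/(116/(-26) + 49125) = 13216/(116*(-1/26) + 49125) = 13216/(-58/13 + 49125) = 13216/(638567/13) = 13216*(13/638567) = 171808/638567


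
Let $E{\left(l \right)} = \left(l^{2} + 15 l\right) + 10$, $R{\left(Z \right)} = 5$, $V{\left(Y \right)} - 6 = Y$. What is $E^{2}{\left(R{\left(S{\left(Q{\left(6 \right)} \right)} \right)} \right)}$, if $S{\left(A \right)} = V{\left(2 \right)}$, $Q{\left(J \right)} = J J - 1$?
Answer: $12100$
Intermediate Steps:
$V{\left(Y \right)} = 6 + Y$
$Q{\left(J \right)} = -1 + J^{2}$ ($Q{\left(J \right)} = J^{2} - 1 = -1 + J^{2}$)
$S{\left(A \right)} = 8$ ($S{\left(A \right)} = 6 + 2 = 8$)
$E{\left(l \right)} = 10 + l^{2} + 15 l$
$E^{2}{\left(R{\left(S{\left(Q{\left(6 \right)} \right)} \right)} \right)} = \left(10 + 5^{2} + 15 \cdot 5\right)^{2} = \left(10 + 25 + 75\right)^{2} = 110^{2} = 12100$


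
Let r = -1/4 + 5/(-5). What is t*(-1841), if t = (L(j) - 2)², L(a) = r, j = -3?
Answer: -311129/16 ≈ -19446.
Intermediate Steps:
r = -5/4 (r = -1*¼ + 5*(-⅕) = -¼ - 1 = -5/4 ≈ -1.2500)
L(a) = -5/4
t = 169/16 (t = (-5/4 - 2)² = (-13/4)² = 169/16 ≈ 10.563)
t*(-1841) = (169/16)*(-1841) = -311129/16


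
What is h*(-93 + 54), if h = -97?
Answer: 3783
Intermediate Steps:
h*(-93 + 54) = -97*(-93 + 54) = -97*(-39) = 3783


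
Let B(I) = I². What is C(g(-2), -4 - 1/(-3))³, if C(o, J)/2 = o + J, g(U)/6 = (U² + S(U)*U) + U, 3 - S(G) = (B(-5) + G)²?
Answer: 54534797101448/27 ≈ 2.0198e+12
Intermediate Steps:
S(G) = 3 - (25 + G)² (S(G) = 3 - ((-5)² + G)² = 3 - (25 + G)²)
g(U) = 6*U + 6*U² + 6*U*(3 - (25 + U)²) (g(U) = 6*((U² + (3 - (25 + U)²)*U) + U) = 6*((U² + U*(3 - (25 + U)²)) + U) = 6*(U + U² + U*(3 - (25 + U)²)) = 6*U + 6*U² + 6*U*(3 - (25 + U)²))
C(o, J) = 2*J + 2*o (C(o, J) = 2*(o + J) = 2*(J + o) = 2*J + 2*o)
C(g(-2), -4 - 1/(-3))³ = (2*(-4 - 1/(-3)) + 2*(6*(-2)*(4 - 2 - (25 - 2)²)))³ = (2*(-4 - 1*(-⅓)) + 2*(6*(-2)*(4 - 2 - 1*23²)))³ = (2*(-4 + ⅓) + 2*(6*(-2)*(4 - 2 - 1*529)))³ = (2*(-11/3) + 2*(6*(-2)*(4 - 2 - 529)))³ = (-22/3 + 2*(6*(-2)*(-527)))³ = (-22/3 + 2*6324)³ = (-22/3 + 12648)³ = (37922/3)³ = 54534797101448/27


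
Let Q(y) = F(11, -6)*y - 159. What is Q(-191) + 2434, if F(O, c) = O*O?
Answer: -20836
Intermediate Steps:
F(O, c) = O²
Q(y) = -159 + 121*y (Q(y) = 11²*y - 159 = 121*y - 159 = -159 + 121*y)
Q(-191) + 2434 = (-159 + 121*(-191)) + 2434 = (-159 - 23111) + 2434 = -23270 + 2434 = -20836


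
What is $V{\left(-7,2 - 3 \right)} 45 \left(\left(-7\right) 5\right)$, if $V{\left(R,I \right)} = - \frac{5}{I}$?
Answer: $-7875$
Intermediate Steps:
$V{\left(-7,2 - 3 \right)} 45 \left(\left(-7\right) 5\right) = - \frac{5}{2 - 3} \cdot 45 \left(\left(-7\right) 5\right) = - \frac{5}{2 - 3} \cdot 45 \left(-35\right) = - \frac{5}{-1} \cdot 45 \left(-35\right) = \left(-5\right) \left(-1\right) 45 \left(-35\right) = 5 \cdot 45 \left(-35\right) = 225 \left(-35\right) = -7875$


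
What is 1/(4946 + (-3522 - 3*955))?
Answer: -1/1441 ≈ -0.00069396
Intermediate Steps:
1/(4946 + (-3522 - 3*955)) = 1/(4946 + (-3522 - 1*2865)) = 1/(4946 + (-3522 - 2865)) = 1/(4946 - 6387) = 1/(-1441) = -1/1441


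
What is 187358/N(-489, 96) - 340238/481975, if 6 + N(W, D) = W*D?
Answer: -2125520923/452574525 ≈ -4.6965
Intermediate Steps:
N(W, D) = -6 + D*W (N(W, D) = -6 + W*D = -6 + D*W)
187358/N(-489, 96) - 340238/481975 = 187358/(-6 + 96*(-489)) - 340238/481975 = 187358/(-6 - 46944) - 340238*1/481975 = 187358/(-46950) - 340238/481975 = 187358*(-1/46950) - 340238/481975 = -93679/23475 - 340238/481975 = -2125520923/452574525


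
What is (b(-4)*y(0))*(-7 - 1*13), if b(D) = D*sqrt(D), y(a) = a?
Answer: 0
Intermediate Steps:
b(D) = D**(3/2)
(b(-4)*y(0))*(-7 - 1*13) = ((-4)**(3/2)*0)*(-7 - 1*13) = (-8*I*0)*(-7 - 13) = 0*(-20) = 0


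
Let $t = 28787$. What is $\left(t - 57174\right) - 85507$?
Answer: $-113894$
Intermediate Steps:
$\left(t - 57174\right) - 85507 = \left(28787 - 57174\right) - 85507 = -28387 - 85507 = -113894$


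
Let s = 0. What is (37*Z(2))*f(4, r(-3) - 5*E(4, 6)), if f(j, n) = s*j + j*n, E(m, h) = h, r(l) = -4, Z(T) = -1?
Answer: 5032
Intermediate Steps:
f(j, n) = j*n (f(j, n) = 0*j + j*n = 0 + j*n = j*n)
(37*Z(2))*f(4, r(-3) - 5*E(4, 6)) = (37*(-1))*(4*(-4 - 5*6)) = -148*(-4 - 30) = -148*(-34) = -37*(-136) = 5032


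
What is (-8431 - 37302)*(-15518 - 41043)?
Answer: 2586704213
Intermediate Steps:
(-8431 - 37302)*(-15518 - 41043) = -45733*(-56561) = 2586704213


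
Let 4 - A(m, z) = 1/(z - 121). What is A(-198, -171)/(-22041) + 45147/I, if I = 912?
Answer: 24213646813/489133872 ≈ 49.503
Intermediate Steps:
A(m, z) = 4 - 1/(-121 + z) (A(m, z) = 4 - 1/(z - 121) = 4 - 1/(-121 + z))
A(-198, -171)/(-22041) + 45147/I = ((-485 + 4*(-171))/(-121 - 171))/(-22041) + 45147/912 = ((-485 - 684)/(-292))*(-1/22041) + 45147*(1/912) = -1/292*(-1169)*(-1/22041) + 15049/304 = (1169/292)*(-1/22041) + 15049/304 = -1169/6435972 + 15049/304 = 24213646813/489133872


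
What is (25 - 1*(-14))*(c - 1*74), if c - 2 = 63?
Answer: -351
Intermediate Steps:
c = 65 (c = 2 + 63 = 65)
(25 - 1*(-14))*(c - 1*74) = (25 - 1*(-14))*(65 - 1*74) = (25 + 14)*(65 - 74) = 39*(-9) = -351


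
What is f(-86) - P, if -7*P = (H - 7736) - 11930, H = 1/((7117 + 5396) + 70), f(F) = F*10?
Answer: -323206937/88081 ≈ -3669.4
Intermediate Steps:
f(F) = 10*F
H = 1/12583 (H = 1/(12513 + 70) = 1/12583 ≈ 7.9472e-5)
P = 247457277/88081 (P = -((1/12583 - 7736) - 11930)/7 = -(-97342087/12583 - 11930)/7 = -⅐*(-247457277/12583) = 247457277/88081 ≈ 2809.4)
f(-86) - P = 10*(-86) - 1*247457277/88081 = -860 - 247457277/88081 = -323206937/88081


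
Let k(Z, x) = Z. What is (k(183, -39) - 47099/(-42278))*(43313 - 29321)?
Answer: 54456675108/21139 ≈ 2.5761e+6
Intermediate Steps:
(k(183, -39) - 47099/(-42278))*(43313 - 29321) = (183 - 47099/(-42278))*(43313 - 29321) = (183 - 47099*(-1/42278))*13992 = (183 + 47099/42278)*13992 = (7783973/42278)*13992 = 54456675108/21139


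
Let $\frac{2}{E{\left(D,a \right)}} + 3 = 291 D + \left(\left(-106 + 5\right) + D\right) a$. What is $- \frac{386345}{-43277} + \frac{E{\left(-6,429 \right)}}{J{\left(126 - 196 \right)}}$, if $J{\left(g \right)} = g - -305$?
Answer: $\frac{2163188109673}{242312683470} \approx 8.9273$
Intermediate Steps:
$E{\left(D,a \right)} = \frac{2}{-3 + 291 D + a \left(-101 + D\right)}$ ($E{\left(D,a \right)} = \frac{2}{-3 + \left(291 D + \left(\left(-106 + 5\right) + D\right) a\right)} = \frac{2}{-3 + \left(291 D + \left(-101 + D\right) a\right)} = \frac{2}{-3 + \left(291 D + a \left(-101 + D\right)\right)} = \frac{2}{-3 + 291 D + a \left(-101 + D\right)}$)
$J{\left(g \right)} = 305 + g$ ($J{\left(g \right)} = g + 305 = 305 + g$)
$- \frac{386345}{-43277} + \frac{E{\left(-6,429 \right)}}{J{\left(126 - 196 \right)}} = - \frac{386345}{-43277} + \frac{2 \frac{1}{-3 - 43329 + 291 \left(-6\right) - 2574}}{305 + \left(126 - 196\right)} = \left(-386345\right) \left(- \frac{1}{43277}\right) + \frac{2 \frac{1}{-3 - 43329 - 1746 - 2574}}{305 + \left(126 - 196\right)} = \frac{386345}{43277} + \frac{2 \frac{1}{-47652}}{305 - 70} = \frac{386345}{43277} + \frac{2 \left(- \frac{1}{47652}\right)}{235} = \frac{386345}{43277} - \frac{1}{5599110} = \frac{2163188109673}{242312683470}$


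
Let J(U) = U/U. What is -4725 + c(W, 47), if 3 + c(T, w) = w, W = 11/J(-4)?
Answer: -4681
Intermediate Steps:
J(U) = 1
W = 11 (W = 11/1 = 11*1 = 11)
c(T, w) = -3 + w
-4725 + c(W, 47) = -4725 + (-3 + 47) = -4725 + 44 = -4681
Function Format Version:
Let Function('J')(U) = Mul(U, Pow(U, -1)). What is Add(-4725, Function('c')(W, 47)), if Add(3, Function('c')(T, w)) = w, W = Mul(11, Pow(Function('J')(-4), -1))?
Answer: -4681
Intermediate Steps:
Function('J')(U) = 1
W = 11 (W = Mul(11, Pow(1, -1)) = Mul(11, 1) = 11)
Function('c')(T, w) = Add(-3, w)
Add(-4725, Function('c')(W, 47)) = Add(-4725, Add(-3, 47)) = Add(-4725, 44) = -4681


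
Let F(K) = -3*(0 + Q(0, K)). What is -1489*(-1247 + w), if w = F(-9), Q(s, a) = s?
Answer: 1856783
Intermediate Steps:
F(K) = 0 (F(K) = -3*(0 + 0) = -3*0 = 0)
w = 0
-1489*(-1247 + w) = -1489*(-1247 + 0) = -1489*(-1247) = 1856783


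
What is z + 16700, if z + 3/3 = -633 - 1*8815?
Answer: 7251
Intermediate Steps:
z = -9449 (z = -1 + (-633 - 1*8815) = -1 + (-633 - 8815) = -1 - 9448 = -9449)
z + 16700 = -9449 + 16700 = 7251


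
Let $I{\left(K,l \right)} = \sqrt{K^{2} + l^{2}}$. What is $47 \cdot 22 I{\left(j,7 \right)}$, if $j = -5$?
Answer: $1034 \sqrt{74} \approx 8894.8$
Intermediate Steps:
$47 \cdot 22 I{\left(j,7 \right)} = 47 \cdot 22 \sqrt{\left(-5\right)^{2} + 7^{2}} = 1034 \sqrt{25 + 49} = 1034 \sqrt{74}$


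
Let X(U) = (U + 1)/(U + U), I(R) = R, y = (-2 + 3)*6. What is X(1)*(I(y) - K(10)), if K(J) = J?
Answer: -4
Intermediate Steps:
y = 6 (y = 1*6 = 6)
X(U) = (1 + U)/(2*U) (X(U) = (1 + U)/((2*U)) = (1 + U)*(1/(2*U)) = (1 + U)/(2*U))
X(1)*(I(y) - K(10)) = ((1/2)*(1 + 1)/1)*(6 - 1*10) = ((1/2)*1*2)*(6 - 10) = 1*(-4) = -4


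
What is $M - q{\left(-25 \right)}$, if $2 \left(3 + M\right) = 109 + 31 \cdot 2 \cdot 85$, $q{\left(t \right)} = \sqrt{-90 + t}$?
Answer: $\frac{5373}{2} - i \sqrt{115} \approx 2686.5 - 10.724 i$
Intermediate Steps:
$M = \frac{5373}{2}$ ($M = -3 + \frac{109 + 31 \cdot 2 \cdot 85}{2} = -3 + \frac{109 + 62 \cdot 85}{2} = -3 + \frac{109 + 5270}{2} = -3 + \frac{1}{2} \cdot 5379 = -3 + \frac{5379}{2} = \frac{5373}{2} \approx 2686.5$)
$M - q{\left(-25 \right)} = \frac{5373}{2} - \sqrt{-90 - 25} = \frac{5373}{2} - \sqrt{-115} = \frac{5373}{2} - i \sqrt{115}$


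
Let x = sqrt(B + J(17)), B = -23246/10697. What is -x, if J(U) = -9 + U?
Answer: -sqrt(666744010)/10697 ≈ -2.4139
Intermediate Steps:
B = -23246/10697 (B = -23246*1/10697 = -23246/10697 ≈ -2.1731)
x = sqrt(666744010)/10697 (x = sqrt(-23246/10697 + (-9 + 17)) = sqrt(-23246/10697 + 8) = sqrt(62330/10697) = sqrt(666744010)/10697 ≈ 2.4139)
-x = -sqrt(666744010)/10697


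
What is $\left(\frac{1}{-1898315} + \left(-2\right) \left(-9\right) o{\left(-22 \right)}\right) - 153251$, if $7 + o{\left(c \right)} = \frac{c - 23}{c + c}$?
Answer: $- \frac{6404704097057}{41762930} \approx -1.5336 \cdot 10^{5}$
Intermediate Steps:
$o{\left(c \right)} = -7 + \frac{-23 + c}{2 c}$ ($o{\left(c \right)} = -7 + \frac{c - 23}{c + c} = -7 + \frac{-23 + c}{2 c}$)
$\left(\frac{1}{-1898315} + \left(-2\right) \left(-9\right) o{\left(-22 \right)}\right) - 153251 = \left(\frac{1}{-1898315} + \left(-2\right) \left(-9\right) \frac{-23 - -286}{2 \left(-22\right)}\right) - 153251 = \left(- \frac{1}{1898315} + 18 \cdot \frac{1}{2} \left(- \frac{1}{22}\right) \left(-23 + 286\right)\right) - 153251 = \left(- \frac{1}{1898315} + 18 \cdot \frac{1}{2} \left(- \frac{1}{22}\right) 263\right) - 153251 = \left(- \frac{1}{1898315} + 18 \left(- \frac{263}{44}\right)\right) - 153251 = \left(- \frac{1}{1898315} - \frac{2367}{22}\right) - 153251 = - \frac{4493311627}{41762930} - 153251 = - \frac{6404704097057}{41762930}$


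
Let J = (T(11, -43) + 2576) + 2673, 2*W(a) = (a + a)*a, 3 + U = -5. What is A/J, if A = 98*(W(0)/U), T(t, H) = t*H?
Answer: 0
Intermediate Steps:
U = -8 (U = -3 - 5 = -8)
T(t, H) = H*t
W(a) = a**2 (W(a) = ((a + a)*a)/2 = ((2*a)*a)/2 = (2*a**2)/2 = a**2)
J = 4776 (J = (-43*11 + 2576) + 2673 = (-473 + 2576) + 2673 = 2103 + 2673 = 4776)
A = 0 (A = 98*(0**2/(-8)) = 98*(0*(-1/8)) = 98*0 = 0)
A/J = 0/4776 = 0*(1/4776) = 0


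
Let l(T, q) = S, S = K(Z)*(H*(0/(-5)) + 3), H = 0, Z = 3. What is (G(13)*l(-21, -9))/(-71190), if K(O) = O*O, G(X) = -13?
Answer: 39/7910 ≈ 0.0049305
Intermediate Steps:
K(O) = O²
S = 27 (S = 3²*(0*(0/(-5)) + 3) = 9*(0*(0*(-⅕)) + 3) = 9*(0*0 + 3) = 9*(0 + 3) = 9*3 = 27)
l(T, q) = 27
(G(13)*l(-21, -9))/(-71190) = -13*27/(-71190) = -351*(-1/71190) = 39/7910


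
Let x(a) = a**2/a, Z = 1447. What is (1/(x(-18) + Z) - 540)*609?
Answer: -469940331/1429 ≈ -3.2886e+5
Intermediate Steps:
x(a) = a
(1/(x(-18) + Z) - 540)*609 = (1/(-18 + 1447) - 540)*609 = (1/1429 - 540)*609 = -771659/1429*609 = -469940331/1429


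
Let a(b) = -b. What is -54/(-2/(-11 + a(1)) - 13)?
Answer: 324/77 ≈ 4.2078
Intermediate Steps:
-54/(-2/(-11 + a(1)) - 13) = -54/(-2/(-11 - 1*1) - 13) = -54/(-2/(-11 - 1) - 13) = -54/(-2/(-12) - 13) = -54/(-1/12*(-2) - 13) = -54/(⅙ - 13) = -54/(-77/6) = -54*(-6/77) = 324/77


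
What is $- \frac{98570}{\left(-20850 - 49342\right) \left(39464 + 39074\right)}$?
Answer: $\frac{49285}{2756369648} \approx 1.788 \cdot 10^{-5}$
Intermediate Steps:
$- \frac{98570}{\left(-20850 - 49342\right) \left(39464 + 39074\right)} = - \frac{98570}{\left(-70192\right) 78538} = - \frac{98570}{-5512739296} = \left(-98570\right) \left(- \frac{1}{5512739296}\right) = \frac{49285}{2756369648}$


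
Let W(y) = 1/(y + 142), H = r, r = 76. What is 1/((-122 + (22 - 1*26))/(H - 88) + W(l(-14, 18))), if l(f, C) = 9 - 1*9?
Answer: 71/746 ≈ 0.095174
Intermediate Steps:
H = 76
l(f, C) = 0 (l(f, C) = 9 - 9 = 0)
W(y) = 1/(142 + y)
1/((-122 + (22 - 1*26))/(H - 88) + W(l(-14, 18))) = 1/((-122 + (22 - 1*26))/(76 - 88) + 1/(142 + 0)) = 1/((-122 + (22 - 26))/(-12) + 1/142) = 1/(-(-122 - 4)/12 + 1/142) = 1/(-1/12*(-126) + 1/142) = 1/(21/2 + 1/142) = 1/(746/71) = 71/746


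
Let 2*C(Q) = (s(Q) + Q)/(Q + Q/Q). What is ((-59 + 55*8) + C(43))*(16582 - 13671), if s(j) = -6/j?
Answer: 4202165317/3784 ≈ 1.1105e+6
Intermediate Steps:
C(Q) = (Q - 6/Q)/(2*(1 + Q)) (C(Q) = ((-6/Q + Q)/(Q + Q/Q))/2 = ((Q - 6/Q)/(Q + 1))/2 = ((Q - 6/Q)/(1 + Q))/2 = (Q - 6/Q)/(2*(1 + Q)))
((-59 + 55*8) + C(43))*(16582 - 13671) = ((-59 + 55*8) + (1/2)*(-6 + 43**2)/(43*(1 + 43)))*(16582 - 13671) = ((-59 + 440) + (1/2)*(1/43)*(-6 + 1849)/44)*2911 = (381 + (1/2)*(1/43)*(1/44)*1843)*2911 = (381 + 1843/3784)*2911 = (1443547/3784)*2911 = 4202165317/3784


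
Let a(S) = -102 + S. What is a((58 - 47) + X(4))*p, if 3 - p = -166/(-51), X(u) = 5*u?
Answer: 923/51 ≈ 18.098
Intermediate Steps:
p = -13/51 (p = 3 - (-166)/(-51) = 3 - (-166)*(-1)/51 = 3 - 1*166/51 = 3 - 166/51 = -13/51 ≈ -0.25490)
a((58 - 47) + X(4))*p = (-102 + ((58 - 47) + 5*4))*(-13/51) = (-102 + (11 + 20))*(-13/51) = (-102 + 31)*(-13/51) = -71*(-13/51) = 923/51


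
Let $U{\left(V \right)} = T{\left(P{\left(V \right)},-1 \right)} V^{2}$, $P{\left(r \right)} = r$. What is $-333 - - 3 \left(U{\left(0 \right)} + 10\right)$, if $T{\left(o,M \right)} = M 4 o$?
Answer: $-303$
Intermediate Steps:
$T{\left(o,M \right)} = 4 M o$
$U{\left(V \right)} = - 4 V^{3}$ ($U{\left(V \right)} = 4 \left(-1\right) V V^{2} = - 4 V V^{2} = - 4 V^{3}$)
$-333 - - 3 \left(U{\left(0 \right)} + 10\right) = -333 - - 3 \left(- 4 \cdot 0^{3} + 10\right) = -333 - - 3 \left(\left(-4\right) 0 + 10\right) = -333 - - 3 \left(0 + 10\right) = -333 - \left(-3\right) 10 = -333 - -30 = -333 + 30 = -303$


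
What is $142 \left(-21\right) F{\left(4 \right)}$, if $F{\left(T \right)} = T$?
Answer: $-11928$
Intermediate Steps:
$142 \left(-21\right) F{\left(4 \right)} = 142 \left(-21\right) 4 = \left(-2982\right) 4 = -11928$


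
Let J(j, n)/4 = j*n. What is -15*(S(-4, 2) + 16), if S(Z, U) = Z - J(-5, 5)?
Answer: -1680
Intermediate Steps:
J(j, n) = 4*j*n (J(j, n) = 4*(j*n) = 4*j*n)
S(Z, U) = 100 + Z (S(Z, U) = Z - 4*(-5)*5 = Z - 1*(-100) = Z + 100 = 100 + Z)
-15*(S(-4, 2) + 16) = -15*((100 - 4) + 16) = -15*(96 + 16) = -15*112 = -1680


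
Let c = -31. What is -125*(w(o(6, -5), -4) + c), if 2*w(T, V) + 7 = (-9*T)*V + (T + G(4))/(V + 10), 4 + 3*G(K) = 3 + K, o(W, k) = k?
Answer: 93625/6 ≈ 15604.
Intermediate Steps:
G(K) = -1/3 + K/3 (G(K) = -4/3 + (3 + K)/3 = -4/3 + (1 + K/3) = -1/3 + K/3)
w(T, V) = -7/2 + (1 + T)/(2*(10 + V)) - 9*T*V/2 (w(T, V) = -7/2 + ((-9*T)*V + (T + (-1/3 + (1/3)*4))/(V + 10))/2 = -7/2 + (-9*T*V + (T + (-1/3 + 4/3))/(10 + V))/2 = -7/2 + (-9*T*V + (T + 1)/(10 + V))/2 = -7/2 + (-9*T*V + (1 + T)/(10 + V))/2 = -7/2 + ((1 + T)/(10 + V) - 9*T*V)/2 = -7/2 + ((1 + T)/(2*(10 + V)) - 9*T*V/2) = -7/2 + (1 + T)/(2*(10 + V)) - 9*T*V/2)
-125*(w(o(6, -5), -4) + c) = -125*((-69 - 5 - 7*(-4) - 90*(-5)*(-4) - 9*(-5)*(-4)**2)/(2*(10 - 4)) - 31) = -125*((1/2)*(-69 - 5 + 28 - 1800 - 9*(-5)*16)/6 - 31) = -125*((1/2)*(1/6)*(-69 - 5 + 28 - 1800 + 720) - 31) = -125*((1/2)*(1/6)*(-1126) - 31) = -125*(-563/6 - 31) = -125*(-749/6) = 93625/6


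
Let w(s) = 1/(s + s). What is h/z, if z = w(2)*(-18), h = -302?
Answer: 604/9 ≈ 67.111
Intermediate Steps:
w(s) = 1/(2*s)
z = -9/2 (z = ((½)/2)*(-18) = ((½)*(½))*(-18) = (¼)*(-18) = -9/2 ≈ -4.5000)
h/z = -302/(-9/2) = -302*(-2/9) = 604/9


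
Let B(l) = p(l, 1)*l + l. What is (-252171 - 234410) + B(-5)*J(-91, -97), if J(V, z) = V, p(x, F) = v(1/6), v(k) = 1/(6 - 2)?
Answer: -1944049/4 ≈ -4.8601e+5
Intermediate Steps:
v(k) = ¼ (v(k) = 1/4 = ¼)
p(x, F) = ¼
B(l) = 5*l/4 (B(l) = l/4 + l = 5*l/4)
(-252171 - 234410) + B(-5)*J(-91, -97) = (-252171 - 234410) + ((5/4)*(-5))*(-91) = -486581 - 25/4*(-91) = -486581 + 2275/4 = -1944049/4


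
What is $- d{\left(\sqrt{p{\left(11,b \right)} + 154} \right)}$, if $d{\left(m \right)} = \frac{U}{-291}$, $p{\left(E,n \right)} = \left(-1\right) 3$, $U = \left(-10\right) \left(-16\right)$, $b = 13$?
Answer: $\frac{160}{291} \approx 0.54983$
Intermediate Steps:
$U = 160$
$p{\left(E,n \right)} = -3$
$d{\left(m \right)} = - \frac{160}{291}$ ($d{\left(m \right)} = \frac{160}{-291} = 160 \left(- \frac{1}{291}\right) = - \frac{160}{291}$)
$- d{\left(\sqrt{p{\left(11,b \right)} + 154} \right)} = \left(-1\right) \left(- \frac{160}{291}\right) = \frac{160}{291}$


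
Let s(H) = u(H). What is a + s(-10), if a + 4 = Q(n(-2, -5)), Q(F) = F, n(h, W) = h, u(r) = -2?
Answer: -8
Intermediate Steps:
s(H) = -2
a = -6 (a = -4 - 2 = -6)
a + s(-10) = -6 - 2 = -8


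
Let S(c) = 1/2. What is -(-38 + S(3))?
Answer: 75/2 ≈ 37.500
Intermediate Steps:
S(c) = ½
-(-38 + S(3)) = -(-38 + ½) = -1*(-75/2) = 75/2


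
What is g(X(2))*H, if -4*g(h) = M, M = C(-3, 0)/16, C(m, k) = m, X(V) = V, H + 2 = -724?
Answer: -1089/32 ≈ -34.031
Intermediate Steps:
H = -726 (H = -2 - 724 = -726)
M = -3/16 ≈ -0.18750
g(h) = 3/64 (g(h) = -¼*(-3/16) = 3/64)
g(X(2))*H = (3/64)*(-726) = -1089/32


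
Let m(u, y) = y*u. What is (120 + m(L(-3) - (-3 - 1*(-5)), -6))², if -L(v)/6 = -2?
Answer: 3600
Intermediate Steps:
L(v) = 12 (L(v) = -6*(-2) = 12)
m(u, y) = u*y
(120 + m(L(-3) - (-3 - 1*(-5)), -6))² = (120 + (12 - (-3 - 1*(-5)))*(-6))² = (120 + (12 - (-3 + 5))*(-6))² = (120 + (12 - 1*2)*(-6))² = (120 + (12 - 2)*(-6))² = (120 + 10*(-6))² = (120 - 60)² = 60² = 3600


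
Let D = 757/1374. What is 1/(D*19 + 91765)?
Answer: 1374/126099493 ≈ 1.0896e-5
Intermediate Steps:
D = 757/1374 (D = 757*(1/1374) = 757/1374 ≈ 0.55095)
1/(D*19 + 91765) = 1/((757/1374)*19 + 91765) = 1/(14383/1374 + 91765) = 1/(126099493/1374) = 1374/126099493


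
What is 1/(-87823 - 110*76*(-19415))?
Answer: 1/1867392945 ≈ 5.3551e-10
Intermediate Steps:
1/(-87823 - 110*76*(-19415)) = -1/19415/(-87823 - 8360) = -1/19415/(-96183) = -1/96183*(-1/19415) = 1/1867392945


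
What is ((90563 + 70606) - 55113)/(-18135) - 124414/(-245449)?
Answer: -2641676806/494579735 ≈ -5.3413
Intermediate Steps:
((90563 + 70606) - 55113)/(-18135) - 124414/(-245449) = (161169 - 55113)*(-1/18135) - 124414*(-1/245449) = 106056*(-1/18135) + 124414/245449 = -11784/2015 + 124414/245449 = -2641676806/494579735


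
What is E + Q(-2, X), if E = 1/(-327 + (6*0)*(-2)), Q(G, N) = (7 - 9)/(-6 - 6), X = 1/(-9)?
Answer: 107/654 ≈ 0.16361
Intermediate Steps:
X = -⅑ ≈ -0.11111
Q(G, N) = ⅙ (Q(G, N) = -2/(-12) = -2*(-1/12) = ⅙)
E = -1/327 (E = 1/(-327 + 0*(-2)) = 1/(-327 + 0) = 1/(-327) = -1/327 ≈ -0.0030581)
E + Q(-2, X) = -1/327 + ⅙ = 107/654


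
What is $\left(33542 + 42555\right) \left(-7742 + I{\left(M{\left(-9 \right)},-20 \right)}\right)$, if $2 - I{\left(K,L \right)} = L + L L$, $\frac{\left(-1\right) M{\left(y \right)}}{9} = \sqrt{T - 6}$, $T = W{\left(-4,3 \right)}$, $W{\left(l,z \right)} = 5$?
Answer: $-617907640$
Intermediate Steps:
$T = 5$
$M{\left(y \right)} = - 9 i$ ($M{\left(y \right)} = - 9 \sqrt{5 - 6} = - 9 \sqrt{-1} = - 9 i$)
$I{\left(K,L \right)} = 2 - L - L^{2}$ ($I{\left(K,L \right)} = 2 - \left(L + L L\right) = 2 - \left(L + L^{2}\right) = 2 - L - L^{2}$)
$\left(33542 + 42555\right) \left(-7742 + I{\left(M{\left(-9 \right)},-20 \right)}\right) = \left(33542 + 42555\right) \left(-7742 - 378\right) = 76097 \left(-7742 + \left(2 + 20 - 400\right)\right) = 76097 \left(-7742 - 378\right) = 76097 \left(-8120\right) = -617907640$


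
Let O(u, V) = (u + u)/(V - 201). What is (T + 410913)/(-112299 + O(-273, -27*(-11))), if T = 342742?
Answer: -2411696/359375 ≈ -6.7108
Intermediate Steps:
O(u, V) = 2*u/(-201 + V) (O(u, V) = (2*u)/(-201 + V) = 2*u/(-201 + V))
(T + 410913)/(-112299 + O(-273, -27*(-11))) = (342742 + 410913)/(-112299 + 2*(-273)/(-201 - 27*(-11))) = 753655/(-112299 + 2*(-273)/(-201 + 297)) = 753655/(-112299 + 2*(-273)/96) = 753655/(-112299 + 2*(-273)*(1/96)) = 753655/(-112299 - 91/16) = 753655/(-1796875/16) = 753655*(-16/1796875) = -2411696/359375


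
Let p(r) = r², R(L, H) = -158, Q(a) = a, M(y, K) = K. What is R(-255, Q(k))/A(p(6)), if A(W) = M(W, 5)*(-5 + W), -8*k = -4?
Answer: -158/155 ≈ -1.0194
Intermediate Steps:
k = ½ (k = -⅛*(-4) = ½ ≈ 0.50000)
A(W) = -25 + 5*W (A(W) = 5*(-5 + W) = -25 + 5*W)
R(-255, Q(k))/A(p(6)) = -158/(-25 + 5*6²) = -158/(-25 + 5*36) = -158/(-25 + 180) = -158/155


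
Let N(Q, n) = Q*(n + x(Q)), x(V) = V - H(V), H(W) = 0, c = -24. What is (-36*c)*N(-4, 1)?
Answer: 10368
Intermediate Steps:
x(V) = V (x(V) = V - 1*0 = V + 0 = V)
N(Q, n) = Q*(Q + n) (N(Q, n) = Q*(n + Q) = Q*(Q + n))
(-36*c)*N(-4, 1) = (-36*(-24))*(-4*(-4 + 1)) = 864*(-4*(-3)) = 864*12 = 10368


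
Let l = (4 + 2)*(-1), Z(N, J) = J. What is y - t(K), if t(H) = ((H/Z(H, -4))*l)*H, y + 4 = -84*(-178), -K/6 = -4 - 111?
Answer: -699202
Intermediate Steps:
l = -6 (l = 6*(-1) = -6)
K = 690 (K = -6*(-4 - 111) = -6*(-115) = 690)
y = 14948 (y = -4 - 84*(-178) = -4 + 14952 = 14948)
t(H) = 3*H²/2 (t(H) = ((H/(-4))*(-6))*H = ((H*(-¼))*(-6))*H = (-H/4*(-6))*H = (3*H/2)*H = 3*H²/2)
y - t(K) = 14948 - 3*690²/2 = 14948 - 3*476100/2 = 14948 - 1*714150 = 14948 - 714150 = -699202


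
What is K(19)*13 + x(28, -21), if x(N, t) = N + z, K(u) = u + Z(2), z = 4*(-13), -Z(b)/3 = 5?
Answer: 28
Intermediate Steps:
Z(b) = -15 (Z(b) = -3*5 = -15)
z = -52
K(u) = -15 + u (K(u) = u - 15 = -15 + u)
x(N, t) = -52 + N (x(N, t) = N - 52 = -52 + N)
K(19)*13 + x(28, -21) = (-15 + 19)*13 + (-52 + 28) = 4*13 - 24 = 52 - 24 = 28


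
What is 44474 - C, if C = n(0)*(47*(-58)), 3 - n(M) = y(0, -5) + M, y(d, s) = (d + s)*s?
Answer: -15498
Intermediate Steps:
y(d, s) = s*(d + s)
n(M) = -22 - M (n(M) = 3 - (-5*(0 - 5) + M) = 3 - (-5*(-5) + M) = 3 - (25 + M) = 3 + (-25 - M) = -22 - M)
C = 59972 (C = (-22 - 1*0)*(47*(-58)) = (-22 + 0)*(-2726) = -22*(-2726) = 59972)
44474 - C = 44474 - 1*59972 = 44474 - 59972 = -15498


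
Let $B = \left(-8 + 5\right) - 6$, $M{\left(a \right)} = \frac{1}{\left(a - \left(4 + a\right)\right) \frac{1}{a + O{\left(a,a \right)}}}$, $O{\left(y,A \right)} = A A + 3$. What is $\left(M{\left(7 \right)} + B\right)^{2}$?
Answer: $\frac{9025}{16} \approx 564.06$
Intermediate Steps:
$O{\left(y,A \right)} = 3 + A^{2}$ ($O{\left(y,A \right)} = A^{2} + 3 = 3 + A^{2}$)
$M{\left(a \right)} = - \frac{3}{4} - \frac{a}{4} - \frac{a^{2}}{4}$ ($M{\left(a \right)} = \frac{1}{\left(a - \left(4 + a\right)\right) \frac{1}{a + \left(3 + a^{2}\right)}} = \frac{1}{\left(-4\right) \frac{1}{3 + a + a^{2}}} = - \frac{3}{4} - \frac{a}{4} - \frac{a^{2}}{4}$)
$B = -9$ ($B = -3 - 6 = -9$)
$\left(M{\left(7 \right)} + B\right)^{2} = \left(\left(- \frac{3}{4} - \frac{7}{4} - \frac{7^{2}}{4}\right) - 9\right)^{2} = \left(\left(- \frac{3}{4} - \frac{7}{4} - \frac{49}{4}\right) - 9\right)^{2} = \left(- \frac{59}{4} - 9\right)^{2} = \left(- \frac{95}{4}\right)^{2} = \frac{9025}{16}$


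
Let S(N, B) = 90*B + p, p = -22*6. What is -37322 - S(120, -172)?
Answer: -21710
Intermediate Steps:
p = -132
S(N, B) = -132 + 90*B (S(N, B) = 90*B - 132 = -132 + 90*B)
-37322 - S(120, -172) = -37322 - (-132 + 90*(-172)) = -37322 - (-132 - 15480) = -37322 - 1*(-15612) = -37322 + 15612 = -21710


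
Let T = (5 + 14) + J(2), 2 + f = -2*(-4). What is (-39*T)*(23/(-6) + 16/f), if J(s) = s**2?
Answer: 2093/2 ≈ 1046.5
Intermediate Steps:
f = 6 (f = -2 - 2*(-4) = -2 + 8 = 6)
T = 23 (T = (5 + 14) + 2**2 = 19 + 4 = 23)
(-39*T)*(23/(-6) + 16/f) = (-39*23)*(23/(-6) + 16/6) = -897*(23*(-1/6) + 16*(1/6)) = -897*(-23/6 + 8/3) = -897*(-7/6) = 2093/2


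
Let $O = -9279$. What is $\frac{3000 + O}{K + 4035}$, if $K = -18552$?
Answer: $\frac{2093}{4839} \approx 0.43253$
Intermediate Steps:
$\frac{3000 + O}{K + 4035} = \frac{3000 - 9279}{-18552 + 4035} = - \frac{6279}{-14517} = \left(-6279\right) \left(- \frac{1}{14517}\right) = \frac{2093}{4839}$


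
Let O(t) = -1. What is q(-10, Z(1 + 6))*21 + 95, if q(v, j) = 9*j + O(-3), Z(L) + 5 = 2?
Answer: -493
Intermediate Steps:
Z(L) = -3 (Z(L) = -5 + 2 = -3)
q(v, j) = -1 + 9*j (q(v, j) = 9*j - 1 = -1 + 9*j)
q(-10, Z(1 + 6))*21 + 95 = (-1 + 9*(-3))*21 + 95 = (-1 - 27)*21 + 95 = -28*21 + 95 = -588 + 95 = -493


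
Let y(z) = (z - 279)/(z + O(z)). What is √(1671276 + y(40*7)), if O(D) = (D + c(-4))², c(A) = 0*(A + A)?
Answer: √2586526235045270/39340 ≈ 1292.8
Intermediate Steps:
c(A) = 0 (c(A) = 0*(2*A) = 0)
O(D) = D² (O(D) = (D + 0)² = D²)
y(z) = (-279 + z)/(z + z²) (y(z) = (z - 279)/(z + z²) = (-279 + z)/(z + z²))
√(1671276 + y(40*7)) = √(1671276 + (-279 + 40*7)/(((40*7))*(1 + 40*7))) = √(1671276 + (-279 + 280)/(280*(1 + 280))) = √(1671276 + (1/280)*1/281) = √(1671276 + (1/280)*(1/281)*1) = √(1671276 + 1/78680) = √(131495995681/78680) = √2586526235045270/39340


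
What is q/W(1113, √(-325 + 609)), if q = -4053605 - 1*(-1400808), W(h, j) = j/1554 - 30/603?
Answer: 357684073869570/6389381 + 9252831254541*√71/6389381 ≈ 6.8183e+7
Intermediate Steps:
W(h, j) = -10/201 + j/1554 (W(h, j) = j*(1/1554) - 30*1/603 = j/1554 - 10/201 = -10/201 + j/1554)
q = -2652797 (q = -4053605 + 1400808 = -2652797)
q/W(1113, √(-325 + 609)) = -2652797/(-10/201 + √(-325 + 609)/1554) = -2652797/(-10/201 + √284/1554) = -2652797/(-10/201 + (2*√71)/1554) = -2652797/(-10/201 + √71/777)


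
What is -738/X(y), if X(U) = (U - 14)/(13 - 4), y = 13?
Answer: 6642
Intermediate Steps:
X(U) = -14/9 + U/9 (X(U) = (-14 + U)/9 = (-14 + U)*(⅑) = -14/9 + U/9)
-738/X(y) = -738/(-14/9 + (⅑)*13) = -738/(-14/9 + 13/9) = -738/(-⅑) = -738*(-9) = 6642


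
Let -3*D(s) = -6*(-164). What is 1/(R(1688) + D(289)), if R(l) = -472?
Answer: -1/800 ≈ -0.0012500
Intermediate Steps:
D(s) = -328 (D(s) = -(-2)*(-164) = -1/3*984 = -328)
1/(R(1688) + D(289)) = 1/(-472 - 328) = 1/(-800) = -1/800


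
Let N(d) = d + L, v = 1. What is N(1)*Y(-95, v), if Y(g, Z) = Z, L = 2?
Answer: 3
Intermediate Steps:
N(d) = 2 + d (N(d) = d + 2 = 2 + d)
N(1)*Y(-95, v) = (2 + 1)*1 = 3*1 = 3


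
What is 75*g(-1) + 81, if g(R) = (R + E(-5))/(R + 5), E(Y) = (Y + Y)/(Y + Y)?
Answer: 81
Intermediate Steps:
E(Y) = 1 (E(Y) = (2*Y)/((2*Y)) = (2*Y)*(1/(2*Y)) = 1)
g(R) = (1 + R)/(5 + R) (g(R) = (R + 1)/(R + 5) = (1 + R)/(5 + R))
75*g(-1) + 81 = 75*((1 - 1)/(5 - 1)) + 81 = 75*(0/4) + 81 = 75*((1/4)*0) + 81 = 75*0 + 81 = 0 + 81 = 81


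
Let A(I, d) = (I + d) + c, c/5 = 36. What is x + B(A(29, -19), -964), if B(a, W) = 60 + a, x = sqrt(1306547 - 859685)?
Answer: 250 + sqrt(446862) ≈ 918.48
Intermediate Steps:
c = 180 (c = 5*36 = 180)
A(I, d) = 180 + I + d (A(I, d) = (I + d) + 180 = 180 + I + d)
x = sqrt(446862) ≈ 668.48
x + B(A(29, -19), -964) = sqrt(446862) + (60 + (180 + 29 - 19)) = sqrt(446862) + (60 + 190) = sqrt(446862) + 250 = 250 + sqrt(446862)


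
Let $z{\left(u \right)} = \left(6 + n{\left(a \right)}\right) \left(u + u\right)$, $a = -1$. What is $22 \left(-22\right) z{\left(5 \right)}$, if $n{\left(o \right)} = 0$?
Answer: $-29040$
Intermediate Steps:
$z{\left(u \right)} = 12 u$ ($z{\left(u \right)} = \left(6 + 0\right) \left(u + u\right) = 6 \cdot 2 u = 12 u$)
$22 \left(-22\right) z{\left(5 \right)} = 22 \left(-22\right) 12 \cdot 5 = \left(-484\right) 60 = -29040$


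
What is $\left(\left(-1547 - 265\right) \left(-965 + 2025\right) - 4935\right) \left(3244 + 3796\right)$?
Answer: $-13556611200$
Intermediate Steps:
$\left(\left(-1547 - 265\right) \left(-965 + 2025\right) - 4935\right) \left(3244 + 3796\right) = \left(\left(-1812\right) 1060 - 4935\right) 7040 = \left(-1920720 - 4935\right) 7040 = \left(-1925655\right) 7040 = -13556611200$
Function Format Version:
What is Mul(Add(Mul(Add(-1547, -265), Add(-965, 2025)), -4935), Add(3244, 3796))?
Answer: -13556611200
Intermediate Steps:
Mul(Add(Mul(Add(-1547, -265), Add(-965, 2025)), -4935), Add(3244, 3796)) = Mul(Add(Mul(-1812, 1060), -4935), 7040) = Mul(Add(-1920720, -4935), 7040) = Mul(-1925655, 7040) = -13556611200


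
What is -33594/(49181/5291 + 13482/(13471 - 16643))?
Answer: -1971363108/296045 ≈ -6659.0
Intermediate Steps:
-33594/(49181/5291 + 13482/(13471 - 16643)) = -33594/(49181*(1/5291) + 13482/(-3172)) = -33594/(4471/481 + 13482*(-1/3172)) = -33594/(4471/481 - 6741/1586) = -33594/296045/58682 = -33594*58682/296045 = -1971363108/296045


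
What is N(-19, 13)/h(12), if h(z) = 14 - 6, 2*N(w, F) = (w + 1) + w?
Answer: -37/16 ≈ -2.3125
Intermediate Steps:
N(w, F) = ½ + w (N(w, F) = ((w + 1) + w)/2 = ((1 + w) + w)/2 = (1 + 2*w)/2 = ½ + w)
h(z) = 8
N(-19, 13)/h(12) = (½ - 19)/8 = -37/2*⅛ = -37/16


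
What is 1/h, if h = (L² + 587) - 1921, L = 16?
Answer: -1/1078 ≈ -0.00092764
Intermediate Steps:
h = -1078 (h = (16² + 587) - 1921 = (256 + 587) - 1921 = 843 - 1921 = -1078)
1/h = 1/(-1078) = -1/1078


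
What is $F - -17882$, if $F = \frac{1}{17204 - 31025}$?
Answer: $\frac{247147121}{13821} \approx 17882.0$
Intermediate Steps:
$F = - \frac{1}{13821}$ ($F = \frac{1}{-13821} = - \frac{1}{13821} \approx -7.2354 \cdot 10^{-5}$)
$F - -17882 = - \frac{1}{13821} - -17882 = - \frac{1}{13821} + 17882 = \frac{247147121}{13821}$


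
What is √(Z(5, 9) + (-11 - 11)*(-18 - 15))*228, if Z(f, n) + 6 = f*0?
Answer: 2736*√5 ≈ 6117.9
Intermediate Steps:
Z(f, n) = -6 (Z(f, n) = -6 + f*0 = -6 + 0 = -6)
√(Z(5, 9) + (-11 - 11)*(-18 - 15))*228 = √(-6 + (-11 - 11)*(-18 - 15))*228 = √(-6 - 22*(-33))*228 = √(-6 + 726)*228 = √720*228 = (12*√5)*228 = 2736*√5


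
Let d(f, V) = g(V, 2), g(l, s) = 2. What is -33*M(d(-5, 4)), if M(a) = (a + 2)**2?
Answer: -528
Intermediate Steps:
d(f, V) = 2
M(a) = (2 + a)**2
-33*M(d(-5, 4)) = -33*(2 + 2)**2 = -33*4**2 = -33*16 = -528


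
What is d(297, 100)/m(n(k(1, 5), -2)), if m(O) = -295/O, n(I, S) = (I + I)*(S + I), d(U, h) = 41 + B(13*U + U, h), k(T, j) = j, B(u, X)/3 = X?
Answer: -2046/59 ≈ -34.678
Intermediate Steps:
B(u, X) = 3*X
d(U, h) = 41 + 3*h
n(I, S) = 2*I*(I + S) (n(I, S) = (2*I)*(I + S) = 2*I*(I + S))
d(297, 100)/m(n(k(1, 5), -2)) = (41 + 3*100)/((-295*1/(10*(5 - 2)))) = (41 + 300)/((-295/(2*5*3))) = 341/((-295/30)) = 341/((-295*1/30)) = 341/(-59/6) = 341*(-6/59) = -2046/59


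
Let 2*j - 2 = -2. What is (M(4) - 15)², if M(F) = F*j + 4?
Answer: 121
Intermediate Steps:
j = 0 (j = 1 + (½)*(-2) = 1 - 1 = 0)
M(F) = 4 (M(F) = F*0 + 4 = 0 + 4 = 4)
(M(4) - 15)² = (4 - 15)² = (-11)² = 121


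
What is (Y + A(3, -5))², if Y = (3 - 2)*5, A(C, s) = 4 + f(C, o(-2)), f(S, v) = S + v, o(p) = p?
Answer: 100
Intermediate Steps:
A(C, s) = 2 + C (A(C, s) = 4 + (C - 2) = 4 + (-2 + C) = 2 + C)
Y = 5 (Y = 1*5 = 5)
(Y + A(3, -5))² = (5 + (2 + 3))² = (5 + 5)² = 10² = 100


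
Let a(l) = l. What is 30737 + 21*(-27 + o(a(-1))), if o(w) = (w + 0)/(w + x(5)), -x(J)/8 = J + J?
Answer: 814597/27 ≈ 30170.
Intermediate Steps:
x(J) = -16*J (x(J) = -8*(J + J) = -16*J)
o(w) = w/(-80 + w) (o(w) = (w + 0)/(w - 16*5) = w/(w - 80) = w/(-80 + w))
30737 + 21*(-27 + o(a(-1))) = 30737 + 21*(-27 - 1/(-80 - 1)) = 30737 + 21*(-27 - 1/(-81)) = 30737 + 21*(-27 - 1*(-1/81)) = 30737 + 21*(-27 + 1/81) = 30737 + 21*(-2186/81) = 30737 - 15302/27 = 814597/27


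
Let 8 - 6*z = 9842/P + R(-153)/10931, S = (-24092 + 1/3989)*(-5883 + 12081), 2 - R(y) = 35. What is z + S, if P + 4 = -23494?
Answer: -76497854032760774714/512300564491 ≈ -1.4932e+8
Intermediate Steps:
R(y) = -33 (R(y) = 2 - 1*35 = 2 - 35 = -33)
P = -23498 (P = -4 - 23494 = -23498)
S = -595646313426/3989 (S = (-24092 + 1/3989)*6198 = -96102987/3989*6198 = -595646313426/3989 ≈ -1.4932e+8)
z = 180267620/128428319 (z = 4/3 - (9842/(-23498) - 33/10931)/6 = 4/3 - (9842*(-1/23498) - 33*1/10931)/6 = 4/3 - (-4921/11749 - 33/10931)/6 = 4/3 - ⅙*(-54179168/128428319) = 4/3 + 27089584/385284957 = 180267620/128428319 ≈ 1.4036)
z + S = 180267620/128428319 - 595646313426/3989 = -76497854032760774714/512300564491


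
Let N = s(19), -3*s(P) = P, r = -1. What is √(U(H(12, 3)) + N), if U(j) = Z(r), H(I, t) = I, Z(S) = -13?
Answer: I*√174/3 ≈ 4.397*I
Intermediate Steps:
s(P) = -P/3
U(j) = -13
N = -19/3 (N = -⅓*19 = -19/3 ≈ -6.3333)
√(U(H(12, 3)) + N) = √(-13 - 19/3) = √(-58/3) = I*√174/3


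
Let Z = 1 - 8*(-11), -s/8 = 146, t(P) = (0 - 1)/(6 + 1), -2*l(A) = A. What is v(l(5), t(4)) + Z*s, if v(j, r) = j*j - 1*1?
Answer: -415787/4 ≈ -1.0395e+5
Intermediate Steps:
l(A) = -A/2
t(P) = -⅐ (t(P) = -1/7 = -1*⅐ = -⅐)
v(j, r) = -1 + j² (v(j, r) = j² - 1 = -1 + j²)
s = -1168 (s = -8*146 = -1168)
Z = 89 (Z = 1 + 88 = 89)
v(l(5), t(4)) + Z*s = (-1 + (-½*5)²) + 89*(-1168) = (-1 + (-5/2)²) - 103952 = (-1 + 25/4) - 103952 = 21/4 - 103952 = -415787/4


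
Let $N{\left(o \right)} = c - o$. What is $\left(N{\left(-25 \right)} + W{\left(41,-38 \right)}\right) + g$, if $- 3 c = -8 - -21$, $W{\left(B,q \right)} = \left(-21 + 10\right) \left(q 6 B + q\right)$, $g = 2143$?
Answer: $\frac{316229}{3} \approx 1.0541 \cdot 10^{5}$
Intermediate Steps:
$W{\left(B,q \right)} = - 11 q - 66 B q$ ($W{\left(B,q \right)} = - 11 \left(6 q B + q\right) = - 11 \left(6 B q + q\right) = - 11 \left(q + 6 B q\right) = - 11 q - 66 B q$)
$c = - \frac{13}{3}$ ($c = - \frac{-8 - -21}{3} = - \frac{-8 + 21}{3} = \left(- \frac{1}{3}\right) 13 = - \frac{13}{3} \approx -4.3333$)
$N{\left(o \right)} = - \frac{13}{3} - o$
$\left(N{\left(-25 \right)} + W{\left(41,-38 \right)}\right) + g = \left(\left(- \frac{13}{3} - -25\right) - - 418 \left(1 + 6 \cdot 41\right)\right) + 2143 = \left(\left(- \frac{13}{3} + 25\right) - - 418 \left(1 + 246\right)\right) + 2143 = \left(\frac{62}{3} - \left(-418\right) 247\right) + 2143 = \left(\frac{62}{3} + 103246\right) + 2143 = \frac{309800}{3} + 2143 = \frac{316229}{3}$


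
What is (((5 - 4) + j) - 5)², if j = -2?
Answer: 36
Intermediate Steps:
(((5 - 4) + j) - 5)² = (((5 - 4) - 2) - 5)² = ((1 - 2) - 5)² = (-1 - 5)² = (-6)² = 36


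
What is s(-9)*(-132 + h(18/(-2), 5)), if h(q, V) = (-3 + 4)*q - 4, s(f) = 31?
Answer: -4495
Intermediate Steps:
h(q, V) = -4 + q (h(q, V) = 1*q - 4 = q - 4 = -4 + q)
s(-9)*(-132 + h(18/(-2), 5)) = 31*(-132 + (-4 + 18/(-2))) = 31*(-132 + (-4 + 18*(-½))) = 31*(-132 + (-4 - 9)) = 31*(-132 - 13) = 31*(-145) = -4495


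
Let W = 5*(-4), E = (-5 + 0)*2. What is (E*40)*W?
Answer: 8000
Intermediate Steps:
E = -10 (E = -5*2 = -10)
W = -20
(E*40)*W = -10*40*(-20) = -400*(-20) = 8000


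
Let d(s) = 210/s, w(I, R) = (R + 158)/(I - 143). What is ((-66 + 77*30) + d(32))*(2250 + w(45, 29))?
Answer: 7933250817/1568 ≈ 5.0595e+6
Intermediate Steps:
w(I, R) = (158 + R)/(-143 + I)
((-66 + 77*30) + d(32))*(2250 + w(45, 29)) = ((-66 + 77*30) + 210/32)*(2250 + (158 + 29)/(-143 + 45)) = ((-66 + 2310) + 210*(1/32))*(2250 + 187/(-98)) = (2244 + 105/16)*(2250 - 1/98*187) = 36009*(2250 - 187/98)/16 = (36009/16)*(220313/98) = 7933250817/1568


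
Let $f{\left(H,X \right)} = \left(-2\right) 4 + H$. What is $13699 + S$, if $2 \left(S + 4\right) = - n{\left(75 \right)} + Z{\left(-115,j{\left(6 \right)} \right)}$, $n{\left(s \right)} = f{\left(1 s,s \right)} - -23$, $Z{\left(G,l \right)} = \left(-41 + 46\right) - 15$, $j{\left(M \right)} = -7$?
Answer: $13645$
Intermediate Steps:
$f{\left(H,X \right)} = -8 + H$
$Z{\left(G,l \right)} = -10$ ($Z{\left(G,l \right)} = 5 - 15 = -10$)
$n{\left(s \right)} = 15 + s$ ($n{\left(s \right)} = \left(-8 + 1 s\right) - -23 = \left(-8 + s\right) + 23 = 15 + s$)
$S = -54$ ($S = -4 + \frac{- (15 + 75) - 10}{2} = -4 + \frac{\left(-1\right) 90 - 10}{2} = -4 + \frac{-90 - 10}{2} = -4 + \frac{1}{2} \left(-100\right) = -4 - 50 = -54$)
$13699 + S = 13699 - 54 = 13645$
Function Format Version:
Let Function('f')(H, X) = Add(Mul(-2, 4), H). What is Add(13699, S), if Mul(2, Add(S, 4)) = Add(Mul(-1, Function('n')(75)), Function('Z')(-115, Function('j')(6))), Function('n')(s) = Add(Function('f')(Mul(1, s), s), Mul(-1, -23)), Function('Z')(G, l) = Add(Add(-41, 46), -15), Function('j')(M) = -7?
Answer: 13645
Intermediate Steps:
Function('f')(H, X) = Add(-8, H)
Function('Z')(G, l) = -10 (Function('Z')(G, l) = Add(5, -15) = -10)
Function('n')(s) = Add(15, s) (Function('n')(s) = Add(Add(-8, Mul(1, s)), Mul(-1, -23)) = Add(Add(-8, s), 23) = Add(15, s))
S = -54 (S = Add(-4, Mul(Rational(1, 2), Add(Mul(-1, Add(15, 75)), -10))) = Add(-4, Mul(Rational(1, 2), Add(Mul(-1, 90), -10))) = Add(-4, Mul(Rational(1, 2), Add(-90, -10))) = Add(-4, Mul(Rational(1, 2), -100)) = Add(-4, -50) = -54)
Add(13699, S) = Add(13699, -54) = 13645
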